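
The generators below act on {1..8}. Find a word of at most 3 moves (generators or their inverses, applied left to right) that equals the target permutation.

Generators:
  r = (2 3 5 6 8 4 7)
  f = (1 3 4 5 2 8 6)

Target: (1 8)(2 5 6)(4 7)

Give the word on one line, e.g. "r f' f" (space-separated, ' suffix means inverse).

  after f: (1 3 4 5 2 8 6)
  after f: (1 4 2 6 3 5 8)
  after r': (1 8)(2 5 6)(4 7)

f f r'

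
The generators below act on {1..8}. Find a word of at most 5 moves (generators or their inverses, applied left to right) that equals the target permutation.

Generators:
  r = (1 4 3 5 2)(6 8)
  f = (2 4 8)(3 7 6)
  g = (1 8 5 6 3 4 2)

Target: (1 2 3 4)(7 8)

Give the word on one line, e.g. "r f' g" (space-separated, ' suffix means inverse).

  after r: (1 4 3 5 2)(6 8)
  after f': (1 2)(3 5 8 7)(4 6)
  after r: (2 4 8 7 5 6 3)
  after g': (1 2 3 4)(7 8)

r f' r g'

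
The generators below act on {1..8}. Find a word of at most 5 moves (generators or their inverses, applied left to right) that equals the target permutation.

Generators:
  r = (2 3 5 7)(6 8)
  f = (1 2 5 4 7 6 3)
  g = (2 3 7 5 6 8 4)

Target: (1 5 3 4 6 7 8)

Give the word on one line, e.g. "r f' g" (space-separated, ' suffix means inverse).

r' f g' f'

  after r': (2 7 5 3)(6 8)
  after f: (1 2 6 8 3 5)(4 7)
  after g': (1 4 3 7 8 2 5)
  after f': (1 5 3 4 6 7 8)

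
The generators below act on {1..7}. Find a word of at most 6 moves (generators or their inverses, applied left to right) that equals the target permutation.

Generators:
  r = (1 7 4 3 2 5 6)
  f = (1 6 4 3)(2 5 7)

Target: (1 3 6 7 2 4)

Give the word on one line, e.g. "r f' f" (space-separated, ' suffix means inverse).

r f' r' r'

  after r: (1 7 4 3 2 5 6)
  after f': (1 5)(3 7 6)
  after r': (1 2 3)(4 7 5 6)
  after r': (1 3 6 7 2 4)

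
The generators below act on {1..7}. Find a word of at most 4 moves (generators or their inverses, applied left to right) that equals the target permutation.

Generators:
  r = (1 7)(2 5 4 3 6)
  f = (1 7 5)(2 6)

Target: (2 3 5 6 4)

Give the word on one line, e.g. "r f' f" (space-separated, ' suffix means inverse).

r' r'

  after r': (1 7)(2 6 3 4 5)
  after r': (2 3 5 6 4)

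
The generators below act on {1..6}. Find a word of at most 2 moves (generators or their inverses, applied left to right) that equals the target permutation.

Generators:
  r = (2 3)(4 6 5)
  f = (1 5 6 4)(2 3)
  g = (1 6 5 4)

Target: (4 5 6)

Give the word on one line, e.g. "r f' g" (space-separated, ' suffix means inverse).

r r

  after r: (2 3)(4 6 5)
  after r: (4 5 6)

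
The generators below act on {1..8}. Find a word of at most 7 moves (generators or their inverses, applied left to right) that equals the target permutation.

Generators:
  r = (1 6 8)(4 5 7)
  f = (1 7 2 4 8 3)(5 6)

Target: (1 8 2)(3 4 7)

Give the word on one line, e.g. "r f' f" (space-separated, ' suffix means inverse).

  after r: (1 6 8)(4 5 7)
  after f: (1 5 2 4 6 3)(7 8)
  after r: (1 7)(2 5)(3 6)(4 8)
  after f': (2 6 8)(3 5 7)
  after r': (1 8 2)(3 4 7)

r f r f' r'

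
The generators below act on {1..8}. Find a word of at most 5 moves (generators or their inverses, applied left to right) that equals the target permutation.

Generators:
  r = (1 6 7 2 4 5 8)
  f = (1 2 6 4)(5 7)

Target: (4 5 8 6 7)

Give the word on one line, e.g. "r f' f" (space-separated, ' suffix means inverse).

r f' f'

  after r: (1 6 7 2 4 5 8)
  after f': (1 2 6 5 8 4 7)
  after f': (4 5 8 6 7)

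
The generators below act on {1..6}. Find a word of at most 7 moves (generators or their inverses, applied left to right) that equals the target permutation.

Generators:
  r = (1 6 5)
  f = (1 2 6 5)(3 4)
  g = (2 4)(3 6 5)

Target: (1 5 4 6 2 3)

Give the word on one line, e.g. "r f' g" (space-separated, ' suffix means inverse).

  after f': (1 5 6 2)(3 4)
  after r: (2 6)(3 4)
  after f': (1 5 6)
  after g': (1 6)(2 4)(3 5)
  after f: (1 5 4 6 2 3)

f' r f' g' f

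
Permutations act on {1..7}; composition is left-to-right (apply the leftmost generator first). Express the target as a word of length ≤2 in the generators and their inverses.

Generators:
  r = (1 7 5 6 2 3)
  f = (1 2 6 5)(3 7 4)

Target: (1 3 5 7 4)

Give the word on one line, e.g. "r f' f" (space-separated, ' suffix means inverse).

  after f: (1 2 6 5)(3 7 4)
  after r: (1 3 5 7 4)

f r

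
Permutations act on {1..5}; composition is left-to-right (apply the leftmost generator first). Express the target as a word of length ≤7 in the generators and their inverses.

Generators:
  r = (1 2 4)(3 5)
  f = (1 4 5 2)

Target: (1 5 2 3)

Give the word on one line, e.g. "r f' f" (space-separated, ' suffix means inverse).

  after r': (1 4 2)(3 5)
  after f: (1 5 3 2 4)
  after r': (1 3)
  after f': (1 3 2 5 4)
  after r': (1 5 2 3)

r' f r' f' r'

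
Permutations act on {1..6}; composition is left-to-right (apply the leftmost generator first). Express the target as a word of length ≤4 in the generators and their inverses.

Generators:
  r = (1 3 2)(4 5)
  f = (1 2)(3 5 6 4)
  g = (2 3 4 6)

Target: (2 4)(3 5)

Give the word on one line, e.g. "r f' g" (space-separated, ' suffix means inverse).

  after f': (1 2)(3 4 6 5)
  after r: (2 3 5)(4 6)
  after g: (2 4)(3 5)

f' r g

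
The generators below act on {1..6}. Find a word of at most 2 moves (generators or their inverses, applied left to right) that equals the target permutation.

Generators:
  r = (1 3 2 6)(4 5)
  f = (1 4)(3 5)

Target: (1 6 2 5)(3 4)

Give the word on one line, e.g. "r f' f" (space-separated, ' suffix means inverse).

r' f'

  after r': (1 6 2 3)(4 5)
  after f': (1 6 2 5)(3 4)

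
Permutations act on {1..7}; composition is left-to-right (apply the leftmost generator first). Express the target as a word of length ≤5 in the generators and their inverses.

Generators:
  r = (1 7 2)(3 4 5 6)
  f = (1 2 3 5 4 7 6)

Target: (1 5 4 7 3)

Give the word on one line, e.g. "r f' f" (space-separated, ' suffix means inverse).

f r' f r'

  after f: (1 2 3 5 4 7 6)
  after r': (1 7 5 3 4)(2 6)
  after f: (1 6 3 7 4 2)
  after r': (1 5 4 7 3)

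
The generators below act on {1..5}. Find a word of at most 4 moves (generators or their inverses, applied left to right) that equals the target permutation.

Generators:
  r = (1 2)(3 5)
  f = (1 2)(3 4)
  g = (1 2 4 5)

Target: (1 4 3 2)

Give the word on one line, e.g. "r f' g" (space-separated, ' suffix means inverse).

  after r': (1 2)(3 5)
  after g: (1 4 5 3)
  after r': (1 4 3 2)

r' g r'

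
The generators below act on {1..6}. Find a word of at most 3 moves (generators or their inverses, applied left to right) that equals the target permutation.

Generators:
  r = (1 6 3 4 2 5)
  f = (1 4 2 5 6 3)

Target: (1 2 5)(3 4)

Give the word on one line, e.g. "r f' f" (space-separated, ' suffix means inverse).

  after f': (1 3 6 5 2 4)
  after r: (1 4 6)
  after r: (1 2 5)(3 4)

f' r r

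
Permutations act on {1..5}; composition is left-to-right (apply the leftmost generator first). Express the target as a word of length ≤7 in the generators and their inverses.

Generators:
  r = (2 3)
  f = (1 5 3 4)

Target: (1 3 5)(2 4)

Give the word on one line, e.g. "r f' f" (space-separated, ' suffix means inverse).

  after f: (1 5 3 4)
  after f: (1 3)(4 5)
  after r: (1 2 3)(4 5)
  after f: (1 2 4 3 5)
  after r: (1 3 5)(2 4)

f f r f r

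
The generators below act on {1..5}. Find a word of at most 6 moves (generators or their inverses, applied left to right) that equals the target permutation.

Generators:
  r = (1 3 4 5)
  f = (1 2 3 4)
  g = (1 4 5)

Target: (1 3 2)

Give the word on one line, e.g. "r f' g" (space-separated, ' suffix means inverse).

  after f': (1 4 3 2)
  after r': (1 3 2 5 4)
  after g': (1 3 2 4 5)
  after g': (1 3 2)

f' r' g' g'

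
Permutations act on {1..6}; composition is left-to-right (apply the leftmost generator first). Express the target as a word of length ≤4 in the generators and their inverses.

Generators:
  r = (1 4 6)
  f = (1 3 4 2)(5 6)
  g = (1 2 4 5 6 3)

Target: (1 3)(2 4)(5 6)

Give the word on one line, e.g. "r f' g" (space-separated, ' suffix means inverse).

g' r

  after g': (1 3 6 5 4 2)
  after r: (1 3)(2 4)(5 6)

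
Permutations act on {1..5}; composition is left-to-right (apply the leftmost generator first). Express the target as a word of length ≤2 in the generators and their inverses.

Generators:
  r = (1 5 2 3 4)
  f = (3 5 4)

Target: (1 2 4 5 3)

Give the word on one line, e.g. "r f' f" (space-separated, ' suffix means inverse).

  after r: (1 5 2 3 4)
  after r: (1 2 4 5 3)

r r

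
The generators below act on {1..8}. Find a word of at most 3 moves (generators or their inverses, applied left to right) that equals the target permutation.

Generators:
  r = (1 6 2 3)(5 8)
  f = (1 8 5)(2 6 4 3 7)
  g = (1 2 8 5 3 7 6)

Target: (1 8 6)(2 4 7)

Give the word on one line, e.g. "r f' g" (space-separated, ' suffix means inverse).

f f r

  after f: (1 8 5)(2 6 4 3 7)
  after f: (1 5 8)(2 4 7 6 3)
  after r: (1 8 6)(2 4 7)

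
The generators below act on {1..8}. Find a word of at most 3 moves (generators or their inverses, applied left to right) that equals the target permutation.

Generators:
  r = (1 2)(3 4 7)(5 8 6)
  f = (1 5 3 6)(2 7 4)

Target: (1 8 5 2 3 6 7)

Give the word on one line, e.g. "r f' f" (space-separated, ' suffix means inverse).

  after f': (1 6 3 5)(2 4 7)
  after r': (1 8 5 2 3 6 7)

f' r'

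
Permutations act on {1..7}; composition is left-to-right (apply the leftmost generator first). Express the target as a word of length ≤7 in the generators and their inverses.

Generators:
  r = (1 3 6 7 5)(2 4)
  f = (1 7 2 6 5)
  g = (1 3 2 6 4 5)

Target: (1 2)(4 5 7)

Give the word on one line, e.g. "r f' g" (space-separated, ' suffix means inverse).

g' f' r' f' g

  after g': (1 5 4 6 2 3)
  after f': (1 6 7)(2 3 5 4)
  after r': (1 3 7 5 2)
  after f': (1 3)(2 5 7 6)
  after g: (1 2)(4 5 7)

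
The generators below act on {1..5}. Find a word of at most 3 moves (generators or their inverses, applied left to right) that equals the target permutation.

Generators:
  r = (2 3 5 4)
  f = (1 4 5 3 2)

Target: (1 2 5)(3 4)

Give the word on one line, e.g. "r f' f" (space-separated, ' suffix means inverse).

  after r: (2 3 5 4)
  after f': (1 2 5)(3 4)

r f'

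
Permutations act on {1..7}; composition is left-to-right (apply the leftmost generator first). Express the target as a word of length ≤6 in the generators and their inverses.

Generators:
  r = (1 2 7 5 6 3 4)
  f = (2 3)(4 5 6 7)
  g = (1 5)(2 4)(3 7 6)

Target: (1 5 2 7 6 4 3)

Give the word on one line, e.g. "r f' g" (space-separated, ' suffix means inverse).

r f' r' r'

  after r: (1 2 7 5 6 3 4)
  after f': (1 3 7 4)(2 6)
  after r': (1 6)(2 5 7 3)
  after r': (1 5 2 7 6 4 3)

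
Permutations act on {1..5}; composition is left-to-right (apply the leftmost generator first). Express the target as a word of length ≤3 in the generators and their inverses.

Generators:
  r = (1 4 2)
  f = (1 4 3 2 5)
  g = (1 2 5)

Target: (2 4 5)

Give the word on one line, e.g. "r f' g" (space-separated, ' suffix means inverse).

r g r'

  after r: (1 4 2)
  after g: (1 4 5)
  after r': (2 4 5)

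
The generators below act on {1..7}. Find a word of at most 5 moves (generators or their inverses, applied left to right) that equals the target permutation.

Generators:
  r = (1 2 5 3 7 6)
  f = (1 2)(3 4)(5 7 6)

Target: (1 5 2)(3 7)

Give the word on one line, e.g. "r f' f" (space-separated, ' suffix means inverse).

  after r': (1 6 7 3 5 2)
  after f': (1 7 4 3 6 5)
  after f': (1 5 2)(3 7)

r' f' f'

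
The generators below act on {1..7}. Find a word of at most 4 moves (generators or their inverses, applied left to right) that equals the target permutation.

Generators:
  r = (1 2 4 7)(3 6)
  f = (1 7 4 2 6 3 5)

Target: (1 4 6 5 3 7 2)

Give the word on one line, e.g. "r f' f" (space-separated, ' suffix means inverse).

r' f' r' f

  after r': (1 7 4 2)(3 6)
  after f': (2 5 3)
  after r': (1 7 4 2 5 6 3)
  after f: (1 4 6 5 3 7 2)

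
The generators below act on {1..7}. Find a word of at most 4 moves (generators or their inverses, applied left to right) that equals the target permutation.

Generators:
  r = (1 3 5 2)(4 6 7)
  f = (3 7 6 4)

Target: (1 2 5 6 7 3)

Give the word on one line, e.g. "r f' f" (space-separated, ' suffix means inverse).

  after r': (1 2 5 3)(4 7 6)
  after f: (1 2 5 7 4 6 3)
  after f: (1 2 5 6 7 3)

r' f f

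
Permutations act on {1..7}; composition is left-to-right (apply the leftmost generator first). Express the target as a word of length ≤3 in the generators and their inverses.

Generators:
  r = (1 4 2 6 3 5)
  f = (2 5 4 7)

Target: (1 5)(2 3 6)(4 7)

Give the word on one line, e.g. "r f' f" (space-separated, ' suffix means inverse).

f r'

  after f: (2 5 4 7)
  after r': (1 5)(2 3 6)(4 7)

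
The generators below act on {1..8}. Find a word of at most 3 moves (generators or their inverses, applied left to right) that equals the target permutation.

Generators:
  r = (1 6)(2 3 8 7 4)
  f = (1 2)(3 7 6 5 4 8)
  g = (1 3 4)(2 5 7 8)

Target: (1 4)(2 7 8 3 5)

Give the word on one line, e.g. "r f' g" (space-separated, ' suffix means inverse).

r r g'

  after r: (1 6)(2 3 8 7 4)
  after r: (2 8 4 3 7)
  after g': (1 4)(2 7 8 3 5)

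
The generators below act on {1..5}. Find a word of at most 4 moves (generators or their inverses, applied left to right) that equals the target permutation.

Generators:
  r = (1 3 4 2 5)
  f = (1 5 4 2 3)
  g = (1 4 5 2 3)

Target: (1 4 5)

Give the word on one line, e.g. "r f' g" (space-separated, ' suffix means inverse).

  after f: (1 5 4 2 3)
  after g': (1 4 5)

f g'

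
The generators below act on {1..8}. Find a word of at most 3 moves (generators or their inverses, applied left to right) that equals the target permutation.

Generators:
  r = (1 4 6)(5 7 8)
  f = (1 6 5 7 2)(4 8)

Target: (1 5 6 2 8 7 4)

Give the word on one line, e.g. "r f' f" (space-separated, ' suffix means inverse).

f' f' r'

  after f': (1 2 7 5 6)(4 8)
  after f': (1 7 6 2 5)
  after r': (1 5 6 2 8 7 4)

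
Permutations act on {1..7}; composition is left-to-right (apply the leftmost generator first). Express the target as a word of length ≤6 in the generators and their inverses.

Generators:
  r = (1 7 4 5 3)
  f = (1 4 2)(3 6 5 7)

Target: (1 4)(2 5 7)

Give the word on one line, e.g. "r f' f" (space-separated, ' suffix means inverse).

f' r r f f

  after f': (1 2 4)(3 7 5 6)
  after r: (1 2 5 6)(3 4 7)
  after r: (1 2 3 5 6 7)
  after f: (2 6 3 7 4)
  after f: (1 4)(2 5 7)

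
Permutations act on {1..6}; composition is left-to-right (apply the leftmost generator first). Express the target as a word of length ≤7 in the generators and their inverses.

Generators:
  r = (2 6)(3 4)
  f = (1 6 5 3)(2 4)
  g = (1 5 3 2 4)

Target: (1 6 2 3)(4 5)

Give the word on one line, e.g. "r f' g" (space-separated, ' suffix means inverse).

  after g: (1 5 3 2 4)
  after f: (1 3 4 6 5)
  after g': (1 5 4 6)(2 3)
  after g': (2 5)(4 6)
  after f: (1 6 2 3)(4 5)

g f g' g' f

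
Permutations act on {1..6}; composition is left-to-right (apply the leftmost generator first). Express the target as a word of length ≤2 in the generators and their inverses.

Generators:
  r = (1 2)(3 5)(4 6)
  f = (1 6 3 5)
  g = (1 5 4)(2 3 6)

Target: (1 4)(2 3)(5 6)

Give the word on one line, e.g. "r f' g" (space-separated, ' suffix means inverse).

  after g': (1 4 5)(2 6 3)
  after f: (1 4)(2 3)(5 6)

g' f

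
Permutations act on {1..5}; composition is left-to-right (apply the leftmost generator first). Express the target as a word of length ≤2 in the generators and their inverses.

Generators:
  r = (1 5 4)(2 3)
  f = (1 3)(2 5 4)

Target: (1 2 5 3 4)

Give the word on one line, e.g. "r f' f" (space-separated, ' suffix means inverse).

  after f': (1 3)(2 4 5)
  after r': (1 2 5 3 4)

f' r'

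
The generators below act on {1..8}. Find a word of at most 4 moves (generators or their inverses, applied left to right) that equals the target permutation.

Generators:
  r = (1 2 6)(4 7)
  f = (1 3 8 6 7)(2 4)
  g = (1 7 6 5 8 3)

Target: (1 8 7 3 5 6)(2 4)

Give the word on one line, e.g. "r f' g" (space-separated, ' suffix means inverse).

  after f: (1 3 8 6 7)(2 4)
  after g': (1 8 7 3 5 6)(2 4)

f g'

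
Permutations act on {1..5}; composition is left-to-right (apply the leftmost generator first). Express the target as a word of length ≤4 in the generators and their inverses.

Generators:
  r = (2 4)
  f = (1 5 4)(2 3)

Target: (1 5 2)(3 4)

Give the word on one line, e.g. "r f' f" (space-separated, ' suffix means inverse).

  after r: (2 4)
  after f: (1 5 4 3 2)
  after r': (1 5 2)(3 4)

r f r'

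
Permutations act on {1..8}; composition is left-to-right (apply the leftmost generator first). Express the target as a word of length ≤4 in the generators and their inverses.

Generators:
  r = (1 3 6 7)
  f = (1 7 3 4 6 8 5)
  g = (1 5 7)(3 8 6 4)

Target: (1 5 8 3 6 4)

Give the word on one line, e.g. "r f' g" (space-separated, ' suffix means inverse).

  after f': (1 5 8 6 4 3 7)
  after r': (1 5 8 3 6 4)

f' r'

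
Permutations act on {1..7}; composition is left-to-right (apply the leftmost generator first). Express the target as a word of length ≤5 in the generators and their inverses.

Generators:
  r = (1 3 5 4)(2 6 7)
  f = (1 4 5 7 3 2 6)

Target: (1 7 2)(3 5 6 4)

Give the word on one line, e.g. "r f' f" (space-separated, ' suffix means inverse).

r r r f f

  after r: (1 3 5 4)(2 6 7)
  after r: (1 5)(2 7 6)(3 4)
  after r: (1 4 5 3)
  after f: (1 5 2 6)(3 4 7)
  after f: (1 7 2)(3 5 6 4)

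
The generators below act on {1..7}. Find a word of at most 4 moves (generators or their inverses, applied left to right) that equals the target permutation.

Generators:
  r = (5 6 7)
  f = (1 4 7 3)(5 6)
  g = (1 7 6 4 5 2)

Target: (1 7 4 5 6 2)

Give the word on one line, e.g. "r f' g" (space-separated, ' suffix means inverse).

  after r': (5 7 6)
  after g: (1 7 4 5 6 2)

r' g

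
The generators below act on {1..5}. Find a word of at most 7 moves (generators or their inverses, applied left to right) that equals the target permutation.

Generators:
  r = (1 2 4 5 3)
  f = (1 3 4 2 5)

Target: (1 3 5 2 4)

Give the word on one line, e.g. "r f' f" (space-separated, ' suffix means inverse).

r' r' f' r f'

  after r': (1 3 5 4 2)
  after r': (1 5 2 3 4)
  after f': (1 2)(4 5)
  after r: (1 4 3)
  after f': (1 3 5 2 4)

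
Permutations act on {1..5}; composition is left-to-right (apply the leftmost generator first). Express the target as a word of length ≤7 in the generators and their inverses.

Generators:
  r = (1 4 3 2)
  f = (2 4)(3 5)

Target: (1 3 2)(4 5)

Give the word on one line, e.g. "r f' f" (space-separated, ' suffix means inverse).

  after r: (1 4 3 2)
  after r: (1 3)(2 4)
  after f: (1 5 3)
  after r: (1 5 2)(3 4)
  after f: (1 3 2)(4 5)

r r f r f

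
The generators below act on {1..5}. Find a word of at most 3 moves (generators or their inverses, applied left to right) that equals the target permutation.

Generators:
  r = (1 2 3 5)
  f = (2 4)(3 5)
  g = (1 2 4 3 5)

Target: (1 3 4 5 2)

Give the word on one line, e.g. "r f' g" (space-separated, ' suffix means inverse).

f g' g'

  after f: (2 4)(3 5)
  after g': (1 5 4)
  after g': (1 3 4 5 2)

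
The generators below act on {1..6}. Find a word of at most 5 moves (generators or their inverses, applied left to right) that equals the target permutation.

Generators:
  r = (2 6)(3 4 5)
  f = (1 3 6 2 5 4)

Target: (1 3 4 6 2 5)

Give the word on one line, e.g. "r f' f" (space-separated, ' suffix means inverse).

r r f

  after r: (2 6)(3 4 5)
  after r: (3 5 4)
  after f: (1 3 4 6 2 5)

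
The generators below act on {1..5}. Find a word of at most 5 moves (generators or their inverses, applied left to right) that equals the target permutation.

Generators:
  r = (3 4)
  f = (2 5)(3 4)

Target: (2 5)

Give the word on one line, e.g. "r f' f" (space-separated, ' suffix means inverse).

  after r': (3 4)
  after f': (2 5)
  after r: (2 5)(3 4)
  after r: (2 5)

r' f' r r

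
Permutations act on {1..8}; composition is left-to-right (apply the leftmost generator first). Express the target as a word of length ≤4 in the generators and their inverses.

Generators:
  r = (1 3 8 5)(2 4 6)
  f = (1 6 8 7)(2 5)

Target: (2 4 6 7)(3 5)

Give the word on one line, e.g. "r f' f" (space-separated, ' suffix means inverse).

f f r' r'

  after f: (1 6 8 7)(2 5)
  after f: (1 8)(6 7)
  after r': (1 3)(2 6 7 4)(5 8)
  after r': (2 4 6 7)(3 5)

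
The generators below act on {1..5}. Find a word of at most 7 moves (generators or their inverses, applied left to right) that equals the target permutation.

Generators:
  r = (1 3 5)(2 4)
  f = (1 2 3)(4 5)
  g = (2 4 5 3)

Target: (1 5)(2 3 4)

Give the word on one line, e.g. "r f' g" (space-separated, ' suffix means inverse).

  after r': (1 5 3)(2 4)
  after r': (1 3 5)
  after r': (2 4)
  after g: (2 5 3)
  after r': (1 5)(2 3 4)

r' r' r' g r'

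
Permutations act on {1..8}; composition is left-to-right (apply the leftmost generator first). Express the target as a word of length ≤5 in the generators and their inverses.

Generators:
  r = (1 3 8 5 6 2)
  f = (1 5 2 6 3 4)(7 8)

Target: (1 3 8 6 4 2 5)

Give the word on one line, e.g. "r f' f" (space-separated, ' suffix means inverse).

f f r r

  after f: (1 5 2 6 3 4)(7 8)
  after f: (1 2 3)(4 5 6)
  after r: (2 8 5)(4 6)
  after r: (1 3 8 6 4 2 5)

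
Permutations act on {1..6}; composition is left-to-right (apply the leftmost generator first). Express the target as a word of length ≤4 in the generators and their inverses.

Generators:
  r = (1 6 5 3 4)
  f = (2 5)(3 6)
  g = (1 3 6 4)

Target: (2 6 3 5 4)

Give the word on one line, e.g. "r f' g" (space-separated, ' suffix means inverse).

  after r': (1 4 3 5 6)
  after r': (1 3 6 4 5)
  after f: (1 6 4 2 5)
  after r': (2 6 3 5 4)

r' r' f r'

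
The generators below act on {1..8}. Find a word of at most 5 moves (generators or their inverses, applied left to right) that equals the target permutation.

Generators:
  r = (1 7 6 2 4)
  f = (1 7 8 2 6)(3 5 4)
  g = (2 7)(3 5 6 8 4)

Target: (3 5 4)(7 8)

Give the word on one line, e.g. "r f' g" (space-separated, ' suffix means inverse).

  after f: (1 7 8 2 6)(3 5 4)
  after g': (1 2 5 8 7 6)
  after f': (1 8)(2 3 4 5 7)
  after f': (1 7 8 6 2 4 3 5)
  after r': (3 5 4)(7 8)

f g' f' f' r'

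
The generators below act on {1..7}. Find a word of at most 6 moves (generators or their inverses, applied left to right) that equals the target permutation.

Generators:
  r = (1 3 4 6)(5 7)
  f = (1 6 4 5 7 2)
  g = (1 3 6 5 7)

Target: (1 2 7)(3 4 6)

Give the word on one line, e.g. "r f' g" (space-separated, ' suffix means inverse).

g f g' f' r'

  after g: (1 3 6 5 7)
  after f: (1 3 4 5 2)(6 7)
  after g': (2 7 3 4 6 5)
  after f': (1 2 5 7 3 6 4)
  after r': (1 2 7)(3 4 6)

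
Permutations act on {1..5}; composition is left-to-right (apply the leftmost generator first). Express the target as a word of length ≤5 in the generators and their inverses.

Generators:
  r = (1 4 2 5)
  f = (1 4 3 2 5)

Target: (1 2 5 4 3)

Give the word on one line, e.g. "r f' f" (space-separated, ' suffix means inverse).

  after r': (1 5 2 4)
  after f: (2 3)
  after f: (1 4 3 5)
  after r: (1 2 5 4 3)

r' f f r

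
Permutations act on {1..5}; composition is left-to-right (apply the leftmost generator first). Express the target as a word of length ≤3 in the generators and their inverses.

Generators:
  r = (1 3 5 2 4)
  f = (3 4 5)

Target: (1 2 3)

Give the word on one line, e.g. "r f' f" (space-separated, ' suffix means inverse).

r f r'

  after r: (1 3 5 2 4)
  after f: (1 4)(2 5)
  after r': (1 2 3)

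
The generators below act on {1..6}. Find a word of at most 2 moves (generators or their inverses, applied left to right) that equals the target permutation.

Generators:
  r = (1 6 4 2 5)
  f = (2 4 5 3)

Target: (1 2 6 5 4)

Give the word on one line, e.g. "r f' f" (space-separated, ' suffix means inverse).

  after r': (1 5 2 4 6)
  after r': (1 2 6 5 4)

r' r'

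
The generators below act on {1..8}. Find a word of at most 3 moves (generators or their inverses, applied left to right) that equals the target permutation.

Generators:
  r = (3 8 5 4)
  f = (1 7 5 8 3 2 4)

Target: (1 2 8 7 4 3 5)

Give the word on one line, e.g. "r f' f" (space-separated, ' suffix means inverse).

f' f'

  after f': (1 4 2 3 8 5 7)
  after f': (1 2 8 7 4 3 5)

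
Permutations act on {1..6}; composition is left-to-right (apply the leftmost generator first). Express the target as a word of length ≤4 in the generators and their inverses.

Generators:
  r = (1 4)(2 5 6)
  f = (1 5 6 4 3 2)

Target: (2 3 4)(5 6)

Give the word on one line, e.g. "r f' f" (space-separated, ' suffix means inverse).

  after f: (1 5 6 4 3 2)
  after r': (1 2 4 3 6)
  after f: (2 3 4)(5 6)

f r' f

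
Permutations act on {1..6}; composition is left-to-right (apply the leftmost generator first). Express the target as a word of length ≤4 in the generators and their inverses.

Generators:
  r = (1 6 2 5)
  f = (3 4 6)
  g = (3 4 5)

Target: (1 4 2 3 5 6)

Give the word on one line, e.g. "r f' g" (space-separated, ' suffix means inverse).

g r' f' g'

  after g: (3 4 5)
  after r': (1 5 3 4 2 6)
  after f': (1 5 6)(2 4)
  after g': (1 4 2 3 5 6)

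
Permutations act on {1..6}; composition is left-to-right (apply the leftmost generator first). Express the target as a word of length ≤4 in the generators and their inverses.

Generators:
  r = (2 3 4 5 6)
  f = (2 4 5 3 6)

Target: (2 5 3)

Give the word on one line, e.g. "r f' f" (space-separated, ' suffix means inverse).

r f'

  after r: (2 3 4 5 6)
  after f': (2 5 3)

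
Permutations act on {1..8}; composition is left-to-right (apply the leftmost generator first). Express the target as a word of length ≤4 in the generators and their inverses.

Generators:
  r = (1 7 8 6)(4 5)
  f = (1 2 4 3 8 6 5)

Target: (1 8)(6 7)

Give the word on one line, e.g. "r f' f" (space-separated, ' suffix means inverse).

r' r'

  after r': (1 6 8 7)(4 5)
  after r': (1 8)(6 7)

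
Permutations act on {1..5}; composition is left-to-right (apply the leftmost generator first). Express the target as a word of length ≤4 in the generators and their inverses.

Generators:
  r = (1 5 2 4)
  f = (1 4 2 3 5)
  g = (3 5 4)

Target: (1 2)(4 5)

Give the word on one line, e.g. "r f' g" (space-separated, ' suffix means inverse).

  after r': (1 4 2 5)
  after r': (1 2)(4 5)

r' r'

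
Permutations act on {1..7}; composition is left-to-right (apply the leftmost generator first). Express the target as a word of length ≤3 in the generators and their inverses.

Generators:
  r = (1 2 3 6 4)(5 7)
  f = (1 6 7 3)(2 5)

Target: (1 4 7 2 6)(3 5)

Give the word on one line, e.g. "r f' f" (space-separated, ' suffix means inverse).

r' f

  after r': (1 4 6 3 2)(5 7)
  after f: (1 4 7 2 6)(3 5)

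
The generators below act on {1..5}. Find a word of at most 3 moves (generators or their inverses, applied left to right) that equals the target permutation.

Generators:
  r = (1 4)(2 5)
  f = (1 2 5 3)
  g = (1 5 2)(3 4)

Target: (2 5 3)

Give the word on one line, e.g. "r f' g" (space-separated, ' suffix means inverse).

  after g': (1 2 5)(3 4)
  after r': (1 5 4 3)
  after g': (2 5 3)

g' r' g'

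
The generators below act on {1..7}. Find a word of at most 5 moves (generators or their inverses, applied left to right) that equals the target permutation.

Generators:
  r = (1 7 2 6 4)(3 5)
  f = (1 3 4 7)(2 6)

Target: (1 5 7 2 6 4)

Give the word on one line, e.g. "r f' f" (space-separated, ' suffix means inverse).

f r f r r

  after f: (1 3 4 7)(2 6)
  after r: (1 5 3)(2 4)
  after f: (1 5 4 6 2 7)
  after r: (1 3 5)
  after r: (1 5 7 2 6 4)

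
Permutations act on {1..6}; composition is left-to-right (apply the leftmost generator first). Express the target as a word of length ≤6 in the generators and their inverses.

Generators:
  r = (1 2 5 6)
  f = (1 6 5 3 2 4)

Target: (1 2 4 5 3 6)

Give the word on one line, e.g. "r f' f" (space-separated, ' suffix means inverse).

f f r f r'

  after f: (1 6 5 3 2 4)
  after f: (1 5 2)(3 4 6)
  after r: (1 6 3 4)
  after f: (1 5 3)(2 4 6)
  after r': (1 2 4 5 3 6)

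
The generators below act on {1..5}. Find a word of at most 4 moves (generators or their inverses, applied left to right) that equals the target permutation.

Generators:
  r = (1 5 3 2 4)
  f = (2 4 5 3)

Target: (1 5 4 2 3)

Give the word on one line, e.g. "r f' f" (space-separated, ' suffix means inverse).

f' r' f

  after f': (2 3 5 4)
  after r': (1 4 3)(2 5)
  after f: (1 5 4 2 3)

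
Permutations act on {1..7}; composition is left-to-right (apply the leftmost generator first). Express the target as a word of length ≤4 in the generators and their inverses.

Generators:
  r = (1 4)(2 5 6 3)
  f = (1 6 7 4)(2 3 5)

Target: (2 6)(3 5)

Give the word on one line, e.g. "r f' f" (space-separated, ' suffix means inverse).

  after r': (1 4)(2 3 6 5)
  after r': (2 6)(3 5)

r' r'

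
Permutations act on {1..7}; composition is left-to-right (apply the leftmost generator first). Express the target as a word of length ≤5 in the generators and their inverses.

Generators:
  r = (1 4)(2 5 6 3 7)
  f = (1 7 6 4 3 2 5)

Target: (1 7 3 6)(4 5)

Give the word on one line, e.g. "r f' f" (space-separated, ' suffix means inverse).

f' r' f' r

  after f': (1 5 2 3 4 6 7)
  after r': (1 2 6 3)(4 5 7)
  after f': (1 3 5)(2 7 6 4)
  after r: (1 7 3 6)(4 5)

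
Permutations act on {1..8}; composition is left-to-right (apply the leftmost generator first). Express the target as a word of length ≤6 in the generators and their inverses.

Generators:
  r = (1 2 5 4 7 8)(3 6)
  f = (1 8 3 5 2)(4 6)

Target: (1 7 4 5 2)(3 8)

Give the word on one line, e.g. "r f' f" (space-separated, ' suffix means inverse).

f r f r' f'

  after f: (1 8 3 5 2)(4 6)
  after r: (3 4)(6 7 8)
  after f: (1 8 4 5 2)(3 6 7)
  after r': (1 7 6 4 2 8 5)
  after f': (1 7 4 5 2)(3 8)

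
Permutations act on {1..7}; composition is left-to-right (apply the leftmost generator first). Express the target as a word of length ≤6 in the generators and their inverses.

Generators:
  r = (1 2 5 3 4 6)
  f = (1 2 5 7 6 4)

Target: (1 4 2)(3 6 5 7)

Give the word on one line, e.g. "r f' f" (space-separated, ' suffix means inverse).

r' f' r f f

  after r': (1 6 4 3 5 2)
  after f': (1 7 5)(2 4 3)
  after r: (1 7 3 5 2 6)
  after f: (1 6 2 4)(3 7)
  after f: (1 4 2)(3 6 5 7)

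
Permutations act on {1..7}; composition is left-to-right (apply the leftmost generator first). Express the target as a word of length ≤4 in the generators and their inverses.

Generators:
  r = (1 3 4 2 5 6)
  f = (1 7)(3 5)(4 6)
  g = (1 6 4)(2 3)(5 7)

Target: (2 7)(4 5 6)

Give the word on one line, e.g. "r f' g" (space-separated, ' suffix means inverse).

g f' g

  after g: (1 6 4)(2 3)(5 7)
  after f': (1 4 7 3 2 5)
  after g: (2 7)(4 5 6)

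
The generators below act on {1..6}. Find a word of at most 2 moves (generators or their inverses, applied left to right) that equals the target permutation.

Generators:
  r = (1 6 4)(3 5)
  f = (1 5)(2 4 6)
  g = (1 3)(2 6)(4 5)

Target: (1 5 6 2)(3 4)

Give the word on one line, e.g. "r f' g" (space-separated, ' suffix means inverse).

  after g': (1 3)(2 6)(4 5)
  after r': (1 5 6 2)(3 4)

g' r'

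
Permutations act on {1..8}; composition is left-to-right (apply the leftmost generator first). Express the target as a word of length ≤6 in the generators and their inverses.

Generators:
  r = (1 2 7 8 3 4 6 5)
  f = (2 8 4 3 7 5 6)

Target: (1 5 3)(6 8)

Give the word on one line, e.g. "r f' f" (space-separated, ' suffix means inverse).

  after f: (2 8 4 3 7 5 6)
  after f: (2 4 7 6 8 3 5)
  after f: (2 3 6 4 5 8 7)
  after f: (2 7 8 5 4 6 3)
  after r': (1 5 3)(6 8)

f f f f r'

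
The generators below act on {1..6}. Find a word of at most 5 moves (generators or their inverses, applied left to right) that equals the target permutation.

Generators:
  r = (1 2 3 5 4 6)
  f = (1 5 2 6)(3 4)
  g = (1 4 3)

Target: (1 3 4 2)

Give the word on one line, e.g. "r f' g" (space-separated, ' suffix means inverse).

f g' r' f g

  after f: (1 5 2 6)(3 4)
  after g': (1 5 2 6 3)
  after r': (1 3 6 2 4 5)
  after f: (1 4 2 3)
  after g: (1 3 4 2)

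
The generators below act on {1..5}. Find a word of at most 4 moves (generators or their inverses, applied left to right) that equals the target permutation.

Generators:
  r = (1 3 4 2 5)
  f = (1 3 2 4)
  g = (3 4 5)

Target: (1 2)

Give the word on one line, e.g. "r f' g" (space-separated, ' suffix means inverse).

  after g': (3 5 4)
  after r': (1 5 3 2 4)
  after g': (1 4)(2 3)
  after f': (1 2)

g' r' g' f'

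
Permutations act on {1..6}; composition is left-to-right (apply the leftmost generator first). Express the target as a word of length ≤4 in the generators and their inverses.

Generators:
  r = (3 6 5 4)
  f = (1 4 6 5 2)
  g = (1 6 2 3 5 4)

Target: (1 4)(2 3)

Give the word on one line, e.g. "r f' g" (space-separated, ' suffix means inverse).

r' g f'

  after r': (3 4 5 6)
  after g: (1 6 5 2 3)
  after f': (1 4)(2 3)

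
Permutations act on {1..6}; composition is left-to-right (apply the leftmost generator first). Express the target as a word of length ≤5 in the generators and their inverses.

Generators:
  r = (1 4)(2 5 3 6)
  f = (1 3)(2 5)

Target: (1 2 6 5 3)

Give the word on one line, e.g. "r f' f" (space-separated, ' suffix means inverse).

f' r r

  after f': (1 3)(2 5)
  after r: (1 6 2 3 4)
  after r: (1 2 6 5 3)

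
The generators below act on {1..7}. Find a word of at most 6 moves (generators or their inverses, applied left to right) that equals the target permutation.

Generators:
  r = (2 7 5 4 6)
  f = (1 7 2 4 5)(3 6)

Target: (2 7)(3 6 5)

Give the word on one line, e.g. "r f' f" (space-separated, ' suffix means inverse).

r' f f r f'

  after r': (2 6 4 5 7)
  after f: (1 7 4)(2 3 6 5)
  after f: (1 2 6)(4 7 5)
  after r: (1 7 4 5 6)
  after f': (2 7)(3 6 5)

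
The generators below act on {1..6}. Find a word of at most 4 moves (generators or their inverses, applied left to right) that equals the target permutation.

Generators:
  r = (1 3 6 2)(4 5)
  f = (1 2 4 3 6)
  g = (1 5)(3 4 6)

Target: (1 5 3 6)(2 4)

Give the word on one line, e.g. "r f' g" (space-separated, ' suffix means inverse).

r' f r f'

  after r': (1 2 6 3)(4 5)
  after f: (1 4 5 3 2)
  after r: (1 5 6 2 3)
  after f': (1 5 3 6)(2 4)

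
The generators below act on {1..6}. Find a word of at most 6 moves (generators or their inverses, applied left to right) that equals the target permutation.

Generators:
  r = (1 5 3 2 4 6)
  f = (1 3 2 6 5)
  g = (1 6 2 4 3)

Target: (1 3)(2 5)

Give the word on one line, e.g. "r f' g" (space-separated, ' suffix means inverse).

g' f g g

  after g': (1 3 4 2 6)
  after f: (1 2 5)(3 4 6)
  after g: (1 4 2 5 6)
  after g: (1 3)(2 5)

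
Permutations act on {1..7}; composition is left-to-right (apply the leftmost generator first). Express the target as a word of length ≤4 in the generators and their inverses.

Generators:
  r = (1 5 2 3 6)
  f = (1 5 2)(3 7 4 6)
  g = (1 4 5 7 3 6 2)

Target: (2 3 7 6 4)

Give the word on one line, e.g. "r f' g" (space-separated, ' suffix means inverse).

  after g: (1 4 5 7 3 6 2)
  after r': (1 4)(2 6 5 7)
  after g': (2 3 7 6 4)

g r' g'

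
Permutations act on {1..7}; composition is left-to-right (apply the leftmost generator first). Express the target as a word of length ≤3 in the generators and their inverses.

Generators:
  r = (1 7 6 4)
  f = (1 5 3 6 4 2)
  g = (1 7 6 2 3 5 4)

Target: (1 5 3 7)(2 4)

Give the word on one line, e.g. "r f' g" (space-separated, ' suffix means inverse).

  after f: (1 5 3 6 4 2)
  after r': (1 5 3 7)(2 4)

f r'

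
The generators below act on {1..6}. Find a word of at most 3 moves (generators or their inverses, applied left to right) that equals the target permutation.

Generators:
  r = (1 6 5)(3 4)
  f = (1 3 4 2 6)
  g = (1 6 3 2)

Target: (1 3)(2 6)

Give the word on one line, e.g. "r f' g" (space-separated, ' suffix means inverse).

  after g': (1 2 3 6)
  after g': (1 3)(2 6)

g' g'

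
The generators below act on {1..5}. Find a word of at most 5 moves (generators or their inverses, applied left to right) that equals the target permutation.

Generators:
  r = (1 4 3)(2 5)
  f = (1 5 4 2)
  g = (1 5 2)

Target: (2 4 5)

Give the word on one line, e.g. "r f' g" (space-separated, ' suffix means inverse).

  after g: (1 5 2)
  after f': (4 5)
  after g': (1 2 5 4)
  after f: (2 4 5)

g f' g' f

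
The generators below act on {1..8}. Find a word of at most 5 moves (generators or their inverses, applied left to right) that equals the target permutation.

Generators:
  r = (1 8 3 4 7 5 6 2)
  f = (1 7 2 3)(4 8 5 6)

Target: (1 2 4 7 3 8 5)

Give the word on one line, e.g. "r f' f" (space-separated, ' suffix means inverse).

r f' r' f'

  after r: (1 8 3 4 7 5 6 2)
  after f': (1 4)(2 3 6 7 8)
  after r': (1 3 5 7)(2 8 6 4)
  after f': (1 2 4 7 3 8 5)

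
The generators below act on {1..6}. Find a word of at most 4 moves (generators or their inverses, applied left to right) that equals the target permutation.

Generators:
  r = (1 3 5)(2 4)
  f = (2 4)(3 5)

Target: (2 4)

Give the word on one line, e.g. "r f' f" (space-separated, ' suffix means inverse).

r r r

  after r: (1 3 5)(2 4)
  after r: (1 5 3)
  after r: (2 4)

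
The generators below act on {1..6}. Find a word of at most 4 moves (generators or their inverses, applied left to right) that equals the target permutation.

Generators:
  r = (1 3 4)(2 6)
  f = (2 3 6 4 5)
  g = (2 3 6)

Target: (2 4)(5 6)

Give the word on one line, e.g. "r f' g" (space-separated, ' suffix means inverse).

  after f: (2 3 6 4 5)
  after g: (2 6 4 5 3)
  after f: (2 4)(5 6)

f g f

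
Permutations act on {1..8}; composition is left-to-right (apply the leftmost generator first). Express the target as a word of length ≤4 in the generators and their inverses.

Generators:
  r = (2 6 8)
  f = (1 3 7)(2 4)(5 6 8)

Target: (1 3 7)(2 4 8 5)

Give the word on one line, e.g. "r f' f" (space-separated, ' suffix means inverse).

f r r

  after f: (1 3 7)(2 4)(5 6 8)
  after r: (1 3 7)(2 4 6)(5 8)
  after r: (1 3 7)(2 4 8 5)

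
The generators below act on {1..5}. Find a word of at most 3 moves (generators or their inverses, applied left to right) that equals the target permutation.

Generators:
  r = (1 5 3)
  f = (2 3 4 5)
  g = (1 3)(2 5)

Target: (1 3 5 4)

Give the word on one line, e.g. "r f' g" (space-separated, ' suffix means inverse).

f' g

  after f': (2 5 4 3)
  after g: (1 3 5 4)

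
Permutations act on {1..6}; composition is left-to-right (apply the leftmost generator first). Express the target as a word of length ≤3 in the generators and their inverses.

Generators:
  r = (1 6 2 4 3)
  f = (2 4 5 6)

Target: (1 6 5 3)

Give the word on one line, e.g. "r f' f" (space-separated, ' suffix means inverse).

f' r

  after f': (2 6 5 4)
  after r: (1 6 5 3)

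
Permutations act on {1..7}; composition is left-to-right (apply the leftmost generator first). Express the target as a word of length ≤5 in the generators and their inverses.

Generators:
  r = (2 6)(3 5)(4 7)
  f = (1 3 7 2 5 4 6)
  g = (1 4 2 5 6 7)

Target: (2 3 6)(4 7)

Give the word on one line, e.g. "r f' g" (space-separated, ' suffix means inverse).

  after g: (1 4 2 5 6 7)
  after r': (1 7)(2 3 5)(4 6)
  after r': (1 4 2 5 6 7)
  after r': (1 7)(2 3 5)(4 6)
  after g: (2 3 6)(4 7)

g r' r' r' g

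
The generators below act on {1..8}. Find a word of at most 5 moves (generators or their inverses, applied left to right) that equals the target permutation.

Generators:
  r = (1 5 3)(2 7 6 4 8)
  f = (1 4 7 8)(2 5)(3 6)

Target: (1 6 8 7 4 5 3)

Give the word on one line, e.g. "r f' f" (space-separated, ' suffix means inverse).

r f' r f' r'

  after r: (1 5 3)(2 7 6 4 8)
  after f': (1 2 4 7 3 8 5 6)
  after r: (1 7)(2 8 3)(4 6 5)
  after f': (1 4 3 5)(2 7 8 6)
  after r': (1 6 8 7 4 5 3)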